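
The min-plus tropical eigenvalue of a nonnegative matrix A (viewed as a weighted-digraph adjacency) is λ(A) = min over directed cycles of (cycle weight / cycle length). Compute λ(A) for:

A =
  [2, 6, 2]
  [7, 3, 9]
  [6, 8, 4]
λ(A) = 2

Enumerate directed cycles and compute their means (weight / length). Sample:
  cycle 0 → 0: weight = 2, length = 1, mean = 2/1 ≈ 2.000
  cycle 1 → 1: weight = 3, length = 1, mean = 3/1 ≈ 3.000
  cycle 2 → 2: weight = 4, length = 1, mean = 4/1 ≈ 4.000
  cycle 0 → 1 → 0: weight = 13, length = 2, mean = 13/2 ≈ 6.500
  cycle 0 → 2 → 0: weight = 8, length = 2, mean = 8/2 ≈ 4.000
  cycle 1 → 0 → 1: weight = 13, length = 2, mean = 13/2 ≈ 6.500
Minimum mean = 2.000, attained e.g. along the cycle 0 → 0 with weight 2 and length 1. So λ(A) = 2/1 = 2.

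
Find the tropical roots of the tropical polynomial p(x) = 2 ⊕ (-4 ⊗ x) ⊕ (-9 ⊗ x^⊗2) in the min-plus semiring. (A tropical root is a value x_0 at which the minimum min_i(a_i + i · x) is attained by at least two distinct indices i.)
Roots: {5, 6}

Each tropical root is a break point of the lower envelope of the lines y = a_i + i · x (there are 3 lines, with slopes 0, 1, ..., 2). Only the lines that attain the minimum somewhere contribute to roots; other lines are dominated. Here the surviving (envelope) indices are i = 2, i = 1, i = 0.
Intersections between consecutive envelope lines give the roots: for adjacent envelope indices i < j the intersection is x = (a_i − a_j) / (j − i). Reading off the sorted break points: {5, 6}.
Verification: at each break x_0, at least two indices attain the minimum of min_i(a_i + i · x_0).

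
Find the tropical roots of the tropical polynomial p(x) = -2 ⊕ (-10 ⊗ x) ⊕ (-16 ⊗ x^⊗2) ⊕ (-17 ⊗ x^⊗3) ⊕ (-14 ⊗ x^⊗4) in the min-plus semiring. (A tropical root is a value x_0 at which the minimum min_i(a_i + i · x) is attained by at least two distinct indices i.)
Roots: {-3, 1, 6, 8}

Each tropical root is a break point of the lower envelope of the lines y = a_i + i · x (there are 5 lines, with slopes 0, 1, ..., 4). Only the lines that attain the minimum somewhere contribute to roots; other lines are dominated. Here the surviving (envelope) indices are i = 4, i = 3, i = 2, i = 1, i = 0.
Intersections between consecutive envelope lines give the roots: for adjacent envelope indices i < j the intersection is x = (a_i − a_j) / (j − i). Reading off the sorted break points: {-3, 1, 6, 8}.
Verification: at each break x_0, at least two indices attain the minimum of min_i(a_i + i · x_0).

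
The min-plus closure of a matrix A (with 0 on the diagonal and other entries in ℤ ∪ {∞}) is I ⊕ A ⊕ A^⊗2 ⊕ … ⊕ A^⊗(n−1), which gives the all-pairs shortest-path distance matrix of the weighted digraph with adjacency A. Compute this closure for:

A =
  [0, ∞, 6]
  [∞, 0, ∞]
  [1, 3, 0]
Closure =
  [0, 9, 6]
  [∞, 0, ∞]
  [1, 3, 0]

This is the Floyd-Warshall all-pairs shortest-path computation. For each intermediate vertex k = 0, 1, …, 2, update dist[i][j] ← min(dist[i][j], dist[i][k] + dist[k][j]). The final matrix gives, for each (i, j), the minimum total weight of any directed path from i to j (possibly empty when i = j).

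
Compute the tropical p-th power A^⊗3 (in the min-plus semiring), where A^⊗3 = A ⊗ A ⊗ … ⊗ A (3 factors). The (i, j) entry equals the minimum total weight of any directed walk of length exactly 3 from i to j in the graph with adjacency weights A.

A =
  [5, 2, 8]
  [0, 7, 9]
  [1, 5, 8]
A^⊗3 =
  [7, 4, 10]
  [2, 7, 11]
  [3, 7, 12]

Each entry (A^⊗3)_ij equals the minimum over all length-3 walks i = v_0 → v_1 → … → v_3 = j of Σ_t A[v_t][v_{t+1}]. For example, for (i, j) = (0, 2) we minimise over 9 possible intermediate vertex sequences; the minimum is 10, attained along the walk 0 → 1 → 0 → 2.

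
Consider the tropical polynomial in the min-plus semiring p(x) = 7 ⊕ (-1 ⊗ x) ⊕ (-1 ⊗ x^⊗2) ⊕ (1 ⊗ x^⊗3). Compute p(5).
p(5) = 4

A tropical monomial a ⊗ x^⊗i evaluates to a + i · x. Evaluating each term at x = 5:
  Term 0 contributes 7 + 0 · 5 = 7
  Term 1 contributes -1 + 1 · 5 = 4
  Term 2 contributes -1 + 2 · 5 = 9
  Term 3 contributes 1 + 3 · 5 = 16
p(5) = ⊕ of these = min[7, 4, 9, 16] = 4.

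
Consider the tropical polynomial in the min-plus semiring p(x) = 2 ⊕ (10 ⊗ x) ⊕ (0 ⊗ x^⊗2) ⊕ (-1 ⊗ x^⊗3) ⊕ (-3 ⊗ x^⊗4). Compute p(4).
p(4) = 2

A tropical monomial a ⊗ x^⊗i evaluates to a + i · x. Evaluating each term at x = 4:
  Term 0 contributes 2 + 0 · 4 = 2
  Term 1 contributes 10 + 1 · 4 = 14
  Term 2 contributes 0 + 2 · 4 = 8
  Term 3 contributes -1 + 3 · 4 = 11
  Term 4 contributes -3 + 4 · 4 = 13
p(4) = ⊕ of these = min[2, 14, 8, 11, 13] = 2.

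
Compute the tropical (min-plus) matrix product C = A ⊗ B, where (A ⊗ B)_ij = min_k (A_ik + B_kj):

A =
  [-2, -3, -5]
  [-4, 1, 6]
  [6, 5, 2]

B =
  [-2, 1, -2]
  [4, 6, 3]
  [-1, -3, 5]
A ⊗ B =
  [-6, -8, -4]
  [-6, -3, -6]
  [1, -1, 4]

Apply the min-plus product entry-by-entry:
  C[0][0] = min over k of (A[0][0] + B[0][0] = -2 + -2 = -4, A[0][1] + B[1][0] = -3 + 4 = 1, A[0][2] + B[2][0] = -5 + -1 = -6) = -6 (attained at k = 2)
  C[0][1] = min over k of (A[0][0] + B[0][1] = -2 + 1 = -1, A[0][1] + B[1][1] = -3 + 6 = 3, A[0][2] + B[2][1] = -5 + -3 = -8) = -8 (attained at k = 2)
  C[0][2] = min over k of (A[0][0] + B[0][2] = -2 + -2 = -4, A[0][1] + B[1][2] = -3 + 3 = 0, A[0][2] + B[2][2] = -5 + 5 = 0) = -4 (attained at k = 0)
  C[1][0] = min over k of (A[1][0] + B[0][0] = -4 + -2 = -6, A[1][1] + B[1][0] = 1 + 4 = 5, A[1][2] + B[2][0] = 6 + -1 = 5) = -6 (attained at k = 0)
  C[1][1] = min over k of (A[1][0] + B[0][1] = -4 + 1 = -3, A[1][1] + B[1][1] = 1 + 6 = 7, A[1][2] + B[2][1] = 6 + -3 = 3) = -3 (attained at k = 0)
  C[1][2] = min over k of (A[1][0] + B[0][2] = -4 + -2 = -6, A[1][1] + B[1][2] = 1 + 3 = 4, A[1][2] + B[2][2] = 6 + 5 = 11) = -6 (attained at k = 0)
  C[2][0] = min over k of (A[2][0] + B[0][0] = 6 + -2 = 4, A[2][1] + B[1][0] = 5 + 4 = 9, A[2][2] + B[2][0] = 2 + -1 = 1) = 1 (attained at k = 2)
  C[2][1] = min over k of (A[2][0] + B[0][1] = 6 + 1 = 7, A[2][1] + B[1][1] = 5 + 6 = 11, A[2][2] + B[2][1] = 2 + -3 = -1) = -1 (attained at k = 2)
  C[2][2] = min over k of (A[2][0] + B[0][2] = 6 + -2 = 4, A[2][1] + B[1][2] = 5 + 3 = 8, A[2][2] + B[2][2] = 2 + 5 = 7) = 4 (attained at k = 0)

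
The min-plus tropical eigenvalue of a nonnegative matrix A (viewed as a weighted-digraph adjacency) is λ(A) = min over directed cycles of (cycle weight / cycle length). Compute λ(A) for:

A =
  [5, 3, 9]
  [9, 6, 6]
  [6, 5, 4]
λ(A) = 4

Enumerate directed cycles and compute their means (weight / length). Sample:
  cycle 0 → 0: weight = 5, length = 1, mean = 5/1 ≈ 5.000
  cycle 1 → 1: weight = 6, length = 1, mean = 6/1 ≈ 6.000
  cycle 2 → 2: weight = 4, length = 1, mean = 4/1 ≈ 4.000
  cycle 0 → 1 → 0: weight = 12, length = 2, mean = 12/2 ≈ 6.000
  cycle 0 → 2 → 0: weight = 15, length = 2, mean = 15/2 ≈ 7.500
  cycle 1 → 0 → 1: weight = 12, length = 2, mean = 12/2 ≈ 6.000
Minimum mean = 4.000, attained e.g. along the cycle 2 → 2 with weight 4 and length 1. So λ(A) = 4/1 = 4.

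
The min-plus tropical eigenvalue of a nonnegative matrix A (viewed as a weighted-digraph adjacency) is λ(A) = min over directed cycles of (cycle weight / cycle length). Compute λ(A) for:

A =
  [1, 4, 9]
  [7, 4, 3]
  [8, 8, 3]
λ(A) = 1

Enumerate directed cycles and compute their means (weight / length). Sample:
  cycle 0 → 0: weight = 1, length = 1, mean = 1/1 ≈ 1.000
  cycle 1 → 1: weight = 4, length = 1, mean = 4/1 ≈ 4.000
  cycle 2 → 2: weight = 3, length = 1, mean = 3/1 ≈ 3.000
  cycle 0 → 1 → 0: weight = 11, length = 2, mean = 11/2 ≈ 5.500
  cycle 0 → 2 → 0: weight = 17, length = 2, mean = 17/2 ≈ 8.500
  cycle 1 → 0 → 1: weight = 11, length = 2, mean = 11/2 ≈ 5.500
Minimum mean = 1.000, attained e.g. along the cycle 0 → 0 with weight 1 and length 1. So λ(A) = 1/1 = 1.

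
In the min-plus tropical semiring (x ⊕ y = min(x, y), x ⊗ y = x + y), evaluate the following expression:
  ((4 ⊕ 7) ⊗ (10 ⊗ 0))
((4 ⊕ 7) ⊗ (10 ⊗ 0)) = 14

Expand innermost to outermost. Recall ⊕ takes the minimum of its arguments and ⊗ takes their sum. Working out the expression ((4 ⊕ 7) ⊗ (10 ⊗ 0)) gives 14.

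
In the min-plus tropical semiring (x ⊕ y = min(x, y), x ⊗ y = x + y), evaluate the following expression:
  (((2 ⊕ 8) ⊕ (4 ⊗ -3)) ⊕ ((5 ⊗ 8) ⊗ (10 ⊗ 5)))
(((2 ⊕ 8) ⊕ (4 ⊗ -3)) ⊕ ((5 ⊗ 8) ⊗ (10 ⊗ 5))) = 1

Expand innermost to outermost. Recall ⊕ takes the minimum of its arguments and ⊗ takes their sum. Working out the expression (((2 ⊕ 8) ⊕ (4 ⊗ -3)) ⊕ ((5 ⊗ 8) ⊗ (10 ⊗ 5))) gives 1.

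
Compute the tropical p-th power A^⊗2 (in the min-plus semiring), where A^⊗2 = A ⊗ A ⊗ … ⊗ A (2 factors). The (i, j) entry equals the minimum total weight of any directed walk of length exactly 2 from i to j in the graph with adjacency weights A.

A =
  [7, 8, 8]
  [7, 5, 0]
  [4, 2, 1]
A^⊗2 =
  [12, 10, 8]
  [4, 2, 1]
  [5, 3, 2]

Each entry (A^⊗2)_ij equals the minimum over all length-2 walks i = v_0 → v_1 → … → v_2 = j of Σ_t A[v_t][v_{t+1}]. For example, for (i, j) = (0, 2) we minimise over 3 possible intermediate vertex sequences; the minimum is 8, attained along the walk 0 → 1 → 2.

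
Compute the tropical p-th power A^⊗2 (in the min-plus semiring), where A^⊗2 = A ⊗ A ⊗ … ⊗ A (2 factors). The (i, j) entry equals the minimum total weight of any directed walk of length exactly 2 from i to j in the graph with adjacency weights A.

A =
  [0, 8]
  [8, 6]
A^⊗2 =
  [0, 8]
  [8, 12]

Each entry (A^⊗2)_ij equals the minimum over all length-2 walks i = v_0 → v_1 → … → v_2 = j of Σ_t A[v_t][v_{t+1}]. For example, for (i, j) = (0, 1) we minimise over 2 possible intermediate vertex sequences; the minimum is 8, attained along the walk 0 → 0 → 1.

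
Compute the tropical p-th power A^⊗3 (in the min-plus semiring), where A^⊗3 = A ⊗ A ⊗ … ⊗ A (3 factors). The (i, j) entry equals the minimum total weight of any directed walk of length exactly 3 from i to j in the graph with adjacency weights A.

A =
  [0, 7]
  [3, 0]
A^⊗3 =
  [0, 7]
  [3, 0]

Each entry (A^⊗3)_ij equals the minimum over all length-3 walks i = v_0 → v_1 → … → v_3 = j of Σ_t A[v_t][v_{t+1}]. For example, for (i, j) = (0, 1) we minimise over 4 possible intermediate vertex sequences; the minimum is 7, attained along the walk 0 → 0 → 0 → 1.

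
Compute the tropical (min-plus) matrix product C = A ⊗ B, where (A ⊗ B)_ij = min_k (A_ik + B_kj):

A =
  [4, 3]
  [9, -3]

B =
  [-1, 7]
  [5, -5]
A ⊗ B =
  [3, -2]
  [2, -8]

Apply the min-plus product entry-by-entry:
  C[0][0] = min over k of (A[0][0] + B[0][0] = 4 + -1 = 3, A[0][1] + B[1][0] = 3 + 5 = 8) = 3 (attained at k = 0)
  C[0][1] = min over k of (A[0][0] + B[0][1] = 4 + 7 = 11, A[0][1] + B[1][1] = 3 + -5 = -2) = -2 (attained at k = 1)
  C[1][0] = min over k of (A[1][0] + B[0][0] = 9 + -1 = 8, A[1][1] + B[1][0] = -3 + 5 = 2) = 2 (attained at k = 1)
  C[1][1] = min over k of (A[1][0] + B[0][1] = 9 + 7 = 16, A[1][1] + B[1][1] = -3 + -5 = -8) = -8 (attained at k = 1)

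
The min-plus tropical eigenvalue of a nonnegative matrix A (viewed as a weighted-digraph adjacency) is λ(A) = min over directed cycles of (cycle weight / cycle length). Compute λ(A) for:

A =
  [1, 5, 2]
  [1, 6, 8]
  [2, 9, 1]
λ(A) = 1

Enumerate directed cycles and compute their means (weight / length). Sample:
  cycle 0 → 0: weight = 1, length = 1, mean = 1/1 ≈ 1.000
  cycle 1 → 1: weight = 6, length = 1, mean = 6/1 ≈ 6.000
  cycle 2 → 2: weight = 1, length = 1, mean = 1/1 ≈ 1.000
  cycle 0 → 1 → 0: weight = 6, length = 2, mean = 6/2 ≈ 3.000
  cycle 0 → 2 → 0: weight = 4, length = 2, mean = 4/2 ≈ 2.000
  cycle 1 → 0 → 1: weight = 6, length = 2, mean = 6/2 ≈ 3.000
Minimum mean = 1.000, attained e.g. along the cycle 0 → 0 with weight 1 and length 1. So λ(A) = 1/1 = 1.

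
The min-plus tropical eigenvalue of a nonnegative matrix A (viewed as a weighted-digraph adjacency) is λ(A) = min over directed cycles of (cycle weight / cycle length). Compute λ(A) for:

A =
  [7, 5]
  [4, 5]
λ(A) = 9/2

Enumerate directed cycles and compute their means (weight / length). Sample:
  cycle 0 → 0: weight = 7, length = 1, mean = 7/1 ≈ 7.000
  cycle 1 → 1: weight = 5, length = 1, mean = 5/1 ≈ 5.000
  cycle 0 → 1 → 0: weight = 9, length = 2, mean = 9/2 ≈ 4.500
  cycle 1 → 0 → 1: weight = 9, length = 2, mean = 9/2 ≈ 4.500
Minimum mean = 4.500, attained e.g. along the cycle 0 → 1 → 0 with weight 9 and length 2. So λ(A) = 9/2 = 9/2.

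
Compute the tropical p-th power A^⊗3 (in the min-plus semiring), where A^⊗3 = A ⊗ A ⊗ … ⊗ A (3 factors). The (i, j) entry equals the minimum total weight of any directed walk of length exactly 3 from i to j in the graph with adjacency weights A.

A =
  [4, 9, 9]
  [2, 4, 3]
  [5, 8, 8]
A^⊗3 =
  [12, 17, 16]
  [10, 12, 11]
  [13, 16, 15]

Each entry (A^⊗3)_ij equals the minimum over all length-3 walks i = v_0 → v_1 → … → v_3 = j of Σ_t A[v_t][v_{t+1}]. For example, for (i, j) = (0, 2) we minimise over 9 possible intermediate vertex sequences; the minimum is 16, attained along the walk 0 → 0 → 1 → 2.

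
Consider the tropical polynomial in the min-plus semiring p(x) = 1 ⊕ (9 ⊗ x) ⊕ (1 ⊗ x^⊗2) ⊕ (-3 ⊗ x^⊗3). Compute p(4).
p(4) = 1

A tropical monomial a ⊗ x^⊗i evaluates to a + i · x. Evaluating each term at x = 4:
  Term 0 contributes 1 + 0 · 4 = 1
  Term 1 contributes 9 + 1 · 4 = 13
  Term 2 contributes 1 + 2 · 4 = 9
  Term 3 contributes -3 + 3 · 4 = 9
p(4) = ⊕ of these = min[1, 13, 9, 9] = 1.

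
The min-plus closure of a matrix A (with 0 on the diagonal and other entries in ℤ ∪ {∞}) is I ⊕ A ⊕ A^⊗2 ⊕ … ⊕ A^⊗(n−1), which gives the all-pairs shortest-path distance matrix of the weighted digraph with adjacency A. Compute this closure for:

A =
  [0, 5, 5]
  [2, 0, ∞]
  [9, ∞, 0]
Closure =
  [0, 5, 5]
  [2, 0, 7]
  [9, 14, 0]

This is the Floyd-Warshall all-pairs shortest-path computation. For each intermediate vertex k = 0, 1, …, 2, update dist[i][j] ← min(dist[i][j], dist[i][k] + dist[k][j]). The final matrix gives, for each (i, j), the minimum total weight of any directed path from i to j (possibly empty when i = j).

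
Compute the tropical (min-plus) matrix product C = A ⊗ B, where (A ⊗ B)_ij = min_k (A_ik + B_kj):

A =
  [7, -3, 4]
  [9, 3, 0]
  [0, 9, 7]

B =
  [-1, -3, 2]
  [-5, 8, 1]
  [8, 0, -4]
A ⊗ B =
  [-8, 4, -2]
  [-2, 0, -4]
  [-1, -3, 2]

Apply the min-plus product entry-by-entry:
  C[0][0] = min over k of (A[0][0] + B[0][0] = 7 + -1 = 6, A[0][1] + B[1][0] = -3 + -5 = -8, A[0][2] + B[2][0] = 4 + 8 = 12) = -8 (attained at k = 1)
  C[0][1] = min over k of (A[0][0] + B[0][1] = 7 + -3 = 4, A[0][1] + B[1][1] = -3 + 8 = 5, A[0][2] + B[2][1] = 4 + 0 = 4) = 4 (attained at k = 0)
  C[0][2] = min over k of (A[0][0] + B[0][2] = 7 + 2 = 9, A[0][1] + B[1][2] = -3 + 1 = -2, A[0][2] + B[2][2] = 4 + -4 = 0) = -2 (attained at k = 1)
  C[1][0] = min over k of (A[1][0] + B[0][0] = 9 + -1 = 8, A[1][1] + B[1][0] = 3 + -5 = -2, A[1][2] + B[2][0] = 0 + 8 = 8) = -2 (attained at k = 1)
  C[1][1] = min over k of (A[1][0] + B[0][1] = 9 + -3 = 6, A[1][1] + B[1][1] = 3 + 8 = 11, A[1][2] + B[2][1] = 0 + 0 = 0) = 0 (attained at k = 2)
  C[1][2] = min over k of (A[1][0] + B[0][2] = 9 + 2 = 11, A[1][1] + B[1][2] = 3 + 1 = 4, A[1][2] + B[2][2] = 0 + -4 = -4) = -4 (attained at k = 2)
  C[2][0] = min over k of (A[2][0] + B[0][0] = 0 + -1 = -1, A[2][1] + B[1][0] = 9 + -5 = 4, A[2][2] + B[2][0] = 7 + 8 = 15) = -1 (attained at k = 0)
  C[2][1] = min over k of (A[2][0] + B[0][1] = 0 + -3 = -3, A[2][1] + B[1][1] = 9 + 8 = 17, A[2][2] + B[2][1] = 7 + 0 = 7) = -3 (attained at k = 0)
  C[2][2] = min over k of (A[2][0] + B[0][2] = 0 + 2 = 2, A[2][1] + B[1][2] = 9 + 1 = 10, A[2][2] + B[2][2] = 7 + -4 = 3) = 2 (attained at k = 0)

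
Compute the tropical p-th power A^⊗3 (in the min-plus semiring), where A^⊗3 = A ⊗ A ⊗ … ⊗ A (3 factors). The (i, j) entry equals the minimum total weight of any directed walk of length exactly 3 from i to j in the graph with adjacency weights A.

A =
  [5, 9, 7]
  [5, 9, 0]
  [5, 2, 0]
A^⊗3 =
  [12, 9, 7]
  [5, 2, 0]
  [5, 2, 0]

Each entry (A^⊗3)_ij equals the minimum over all length-3 walks i = v_0 → v_1 → … → v_3 = j of Σ_t A[v_t][v_{t+1}]. For example, for (i, j) = (0, 2) we minimise over 9 possible intermediate vertex sequences; the minimum is 7, attained along the walk 0 → 2 → 2 → 2.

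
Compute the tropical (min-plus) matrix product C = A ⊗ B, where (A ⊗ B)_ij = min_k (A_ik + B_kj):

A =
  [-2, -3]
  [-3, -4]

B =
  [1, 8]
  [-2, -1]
A ⊗ B =
  [-5, -4]
  [-6, -5]

Apply the min-plus product entry-by-entry:
  C[0][0] = min over k of (A[0][0] + B[0][0] = -2 + 1 = -1, A[0][1] + B[1][0] = -3 + -2 = -5) = -5 (attained at k = 1)
  C[0][1] = min over k of (A[0][0] + B[0][1] = -2 + 8 = 6, A[0][1] + B[1][1] = -3 + -1 = -4) = -4 (attained at k = 1)
  C[1][0] = min over k of (A[1][0] + B[0][0] = -3 + 1 = -2, A[1][1] + B[1][0] = -4 + -2 = -6) = -6 (attained at k = 1)
  C[1][1] = min over k of (A[1][0] + B[0][1] = -3 + 8 = 5, A[1][1] + B[1][1] = -4 + -1 = -5) = -5 (attained at k = 1)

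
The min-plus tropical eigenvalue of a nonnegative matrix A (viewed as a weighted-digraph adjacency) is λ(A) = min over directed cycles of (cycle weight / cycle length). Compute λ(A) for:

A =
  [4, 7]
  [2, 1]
λ(A) = 1

Enumerate directed cycles and compute their means (weight / length). Sample:
  cycle 0 → 0: weight = 4, length = 1, mean = 4/1 ≈ 4.000
  cycle 1 → 1: weight = 1, length = 1, mean = 1/1 ≈ 1.000
  cycle 0 → 1 → 0: weight = 9, length = 2, mean = 9/2 ≈ 4.500
  cycle 1 → 0 → 1: weight = 9, length = 2, mean = 9/2 ≈ 4.500
Minimum mean = 1.000, attained e.g. along the cycle 1 → 1 with weight 1 and length 1. So λ(A) = 1/1 = 1.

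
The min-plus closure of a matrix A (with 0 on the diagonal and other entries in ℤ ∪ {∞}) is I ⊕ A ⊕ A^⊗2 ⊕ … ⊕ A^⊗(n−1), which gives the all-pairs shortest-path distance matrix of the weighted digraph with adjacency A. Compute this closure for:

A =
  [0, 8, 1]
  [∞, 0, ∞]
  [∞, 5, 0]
Closure =
  [0, 6, 1]
  [∞, 0, ∞]
  [∞, 5, 0]

This is the Floyd-Warshall all-pairs shortest-path computation. For each intermediate vertex k = 0, 1, …, 2, update dist[i][j] ← min(dist[i][j], dist[i][k] + dist[k][j]). The final matrix gives, for each (i, j), the minimum total weight of any directed path from i to j (possibly empty when i = j).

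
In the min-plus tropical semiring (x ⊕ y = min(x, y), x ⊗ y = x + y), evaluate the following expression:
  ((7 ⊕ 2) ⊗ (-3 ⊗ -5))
((7 ⊕ 2) ⊗ (-3 ⊗ -5)) = -6

Expand innermost to outermost. Recall ⊕ takes the minimum of its arguments and ⊗ takes their sum. Working out the expression ((7 ⊕ 2) ⊗ (-3 ⊗ -5)) gives -6.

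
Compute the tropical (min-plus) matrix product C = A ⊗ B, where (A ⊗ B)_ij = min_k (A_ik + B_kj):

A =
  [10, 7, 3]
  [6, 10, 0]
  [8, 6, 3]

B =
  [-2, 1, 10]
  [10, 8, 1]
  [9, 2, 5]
A ⊗ B =
  [8, 5, 8]
  [4, 2, 5]
  [6, 5, 7]

Apply the min-plus product entry-by-entry:
  C[0][0] = min over k of (A[0][0] + B[0][0] = 10 + -2 = 8, A[0][1] + B[1][0] = 7 + 10 = 17, A[0][2] + B[2][0] = 3 + 9 = 12) = 8 (attained at k = 0)
  C[0][1] = min over k of (A[0][0] + B[0][1] = 10 + 1 = 11, A[0][1] + B[1][1] = 7 + 8 = 15, A[0][2] + B[2][1] = 3 + 2 = 5) = 5 (attained at k = 2)
  C[0][2] = min over k of (A[0][0] + B[0][2] = 10 + 10 = 20, A[0][1] + B[1][2] = 7 + 1 = 8, A[0][2] + B[2][2] = 3 + 5 = 8) = 8 (attained at k = 1)
  C[1][0] = min over k of (A[1][0] + B[0][0] = 6 + -2 = 4, A[1][1] + B[1][0] = 10 + 10 = 20, A[1][2] + B[2][0] = 0 + 9 = 9) = 4 (attained at k = 0)
  C[1][1] = min over k of (A[1][0] + B[0][1] = 6 + 1 = 7, A[1][1] + B[1][1] = 10 + 8 = 18, A[1][2] + B[2][1] = 0 + 2 = 2) = 2 (attained at k = 2)
  C[1][2] = min over k of (A[1][0] + B[0][2] = 6 + 10 = 16, A[1][1] + B[1][2] = 10 + 1 = 11, A[1][2] + B[2][2] = 0 + 5 = 5) = 5 (attained at k = 2)
  C[2][0] = min over k of (A[2][0] + B[0][0] = 8 + -2 = 6, A[2][1] + B[1][0] = 6 + 10 = 16, A[2][2] + B[2][0] = 3 + 9 = 12) = 6 (attained at k = 0)
  C[2][1] = min over k of (A[2][0] + B[0][1] = 8 + 1 = 9, A[2][1] + B[1][1] = 6 + 8 = 14, A[2][2] + B[2][1] = 3 + 2 = 5) = 5 (attained at k = 2)
  C[2][2] = min over k of (A[2][0] + B[0][2] = 8 + 10 = 18, A[2][1] + B[1][2] = 6 + 1 = 7, A[2][2] + B[2][2] = 3 + 5 = 8) = 7 (attained at k = 1)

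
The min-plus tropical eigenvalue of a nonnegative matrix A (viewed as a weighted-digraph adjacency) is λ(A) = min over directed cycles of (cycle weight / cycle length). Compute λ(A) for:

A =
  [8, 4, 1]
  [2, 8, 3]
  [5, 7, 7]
λ(A) = 3

Enumerate directed cycles and compute their means (weight / length). Sample:
  cycle 0 → 0: weight = 8, length = 1, mean = 8/1 ≈ 8.000
  cycle 1 → 1: weight = 8, length = 1, mean = 8/1 ≈ 8.000
  cycle 2 → 2: weight = 7, length = 1, mean = 7/1 ≈ 7.000
  cycle 0 → 1 → 0: weight = 6, length = 2, mean = 6/2 ≈ 3.000
  cycle 0 → 2 → 0: weight = 6, length = 2, mean = 6/2 ≈ 3.000
  cycle 1 → 0 → 1: weight = 6, length = 2, mean = 6/2 ≈ 3.000
Minimum mean = 3.000, attained e.g. along the cycle 0 → 1 → 0 with weight 6 and length 2. So λ(A) = 6/2 = 3.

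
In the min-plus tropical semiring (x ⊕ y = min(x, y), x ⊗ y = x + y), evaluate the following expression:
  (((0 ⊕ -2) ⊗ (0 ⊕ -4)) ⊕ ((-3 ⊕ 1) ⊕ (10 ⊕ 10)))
(((0 ⊕ -2) ⊗ (0 ⊕ -4)) ⊕ ((-3 ⊕ 1) ⊕ (10 ⊕ 10))) = -6

Expand innermost to outermost. Recall ⊕ takes the minimum of its arguments and ⊗ takes their sum. Working out the expression (((0 ⊕ -2) ⊗ (0 ⊕ -4)) ⊕ ((-3 ⊕ 1) ⊕ (10 ⊕ 10))) gives -6.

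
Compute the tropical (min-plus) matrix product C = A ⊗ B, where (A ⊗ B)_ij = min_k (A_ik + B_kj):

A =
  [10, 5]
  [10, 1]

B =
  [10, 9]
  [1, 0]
A ⊗ B =
  [6, 5]
  [2, 1]

Apply the min-plus product entry-by-entry:
  C[0][0] = min over k of (A[0][0] + B[0][0] = 10 + 10 = 20, A[0][1] + B[1][0] = 5 + 1 = 6) = 6 (attained at k = 1)
  C[0][1] = min over k of (A[0][0] + B[0][1] = 10 + 9 = 19, A[0][1] + B[1][1] = 5 + 0 = 5) = 5 (attained at k = 1)
  C[1][0] = min over k of (A[1][0] + B[0][0] = 10 + 10 = 20, A[1][1] + B[1][0] = 1 + 1 = 2) = 2 (attained at k = 1)
  C[1][1] = min over k of (A[1][0] + B[0][1] = 10 + 9 = 19, A[1][1] + B[1][1] = 1 + 0 = 1) = 1 (attained at k = 1)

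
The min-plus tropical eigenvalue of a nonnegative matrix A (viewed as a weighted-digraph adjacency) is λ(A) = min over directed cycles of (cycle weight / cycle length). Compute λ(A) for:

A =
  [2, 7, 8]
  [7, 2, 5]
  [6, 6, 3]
λ(A) = 2

Enumerate directed cycles and compute their means (weight / length). Sample:
  cycle 0 → 0: weight = 2, length = 1, mean = 2/1 ≈ 2.000
  cycle 1 → 1: weight = 2, length = 1, mean = 2/1 ≈ 2.000
  cycle 2 → 2: weight = 3, length = 1, mean = 3/1 ≈ 3.000
  cycle 0 → 1 → 0: weight = 14, length = 2, mean = 14/2 ≈ 7.000
  cycle 0 → 2 → 0: weight = 14, length = 2, mean = 14/2 ≈ 7.000
  cycle 1 → 0 → 1: weight = 14, length = 2, mean = 14/2 ≈ 7.000
Minimum mean = 2.000, attained e.g. along the cycle 0 → 0 with weight 2 and length 1. So λ(A) = 2/1 = 2.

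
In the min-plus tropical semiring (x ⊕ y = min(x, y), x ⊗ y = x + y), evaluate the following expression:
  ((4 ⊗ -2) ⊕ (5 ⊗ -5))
((4 ⊗ -2) ⊕ (5 ⊗ -5)) = 0

Expand innermost to outermost. Recall ⊕ takes the minimum of its arguments and ⊗ takes their sum. Working out the expression ((4 ⊗ -2) ⊕ (5 ⊗ -5)) gives 0.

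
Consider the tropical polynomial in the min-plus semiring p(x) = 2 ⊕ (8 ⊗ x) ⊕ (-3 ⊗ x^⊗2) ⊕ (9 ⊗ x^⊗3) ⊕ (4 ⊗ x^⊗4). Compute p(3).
p(3) = 2

A tropical monomial a ⊗ x^⊗i evaluates to a + i · x. Evaluating each term at x = 3:
  Term 0 contributes 2 + 0 · 3 = 2
  Term 1 contributes 8 + 1 · 3 = 11
  Term 2 contributes -3 + 2 · 3 = 3
  Term 3 contributes 9 + 3 · 3 = 18
  Term 4 contributes 4 + 4 · 3 = 16
p(3) = ⊕ of these = min[2, 11, 3, 18, 16] = 2.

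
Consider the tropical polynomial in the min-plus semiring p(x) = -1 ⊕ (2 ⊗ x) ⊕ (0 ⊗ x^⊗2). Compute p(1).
p(1) = -1

A tropical monomial a ⊗ x^⊗i evaluates to a + i · x. Evaluating each term at x = 1:
  Term 0 contributes -1 + 0 · 1 = -1
  Term 1 contributes 2 + 1 · 1 = 3
  Term 2 contributes 0 + 2 · 1 = 2
p(1) = ⊕ of these = min[-1, 3, 2] = -1.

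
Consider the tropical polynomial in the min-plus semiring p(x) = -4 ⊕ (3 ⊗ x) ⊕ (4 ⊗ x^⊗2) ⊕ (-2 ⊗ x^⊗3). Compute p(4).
p(4) = -4

A tropical monomial a ⊗ x^⊗i evaluates to a + i · x. Evaluating each term at x = 4:
  Term 0 contributes -4 + 0 · 4 = -4
  Term 1 contributes 3 + 1 · 4 = 7
  Term 2 contributes 4 + 2 · 4 = 12
  Term 3 contributes -2 + 3 · 4 = 10
p(4) = ⊕ of these = min[-4, 7, 12, 10] = -4.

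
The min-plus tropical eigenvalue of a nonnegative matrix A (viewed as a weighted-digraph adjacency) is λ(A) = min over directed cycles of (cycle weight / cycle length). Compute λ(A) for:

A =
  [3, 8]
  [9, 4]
λ(A) = 3

Enumerate directed cycles and compute their means (weight / length). Sample:
  cycle 0 → 0: weight = 3, length = 1, mean = 3/1 ≈ 3.000
  cycle 1 → 1: weight = 4, length = 1, mean = 4/1 ≈ 4.000
  cycle 0 → 1 → 0: weight = 17, length = 2, mean = 17/2 ≈ 8.500
  cycle 1 → 0 → 1: weight = 17, length = 2, mean = 17/2 ≈ 8.500
Minimum mean = 3.000, attained e.g. along the cycle 0 → 0 with weight 3 and length 1. So λ(A) = 3/1 = 3.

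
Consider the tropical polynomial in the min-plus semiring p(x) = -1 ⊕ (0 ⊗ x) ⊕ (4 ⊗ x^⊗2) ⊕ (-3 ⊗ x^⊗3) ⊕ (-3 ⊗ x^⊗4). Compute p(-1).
p(-1) = -7

A tropical monomial a ⊗ x^⊗i evaluates to a + i · x. Evaluating each term at x = -1:
  Term 0 contributes -1 + 0 · -1 = -1
  Term 1 contributes 0 + 1 · -1 = -1
  Term 2 contributes 4 + 2 · -1 = 2
  Term 3 contributes -3 + 3 · -1 = -6
  Term 4 contributes -3 + 4 · -1 = -7
p(-1) = ⊕ of these = min[-1, -1, 2, -6, -7] = -7.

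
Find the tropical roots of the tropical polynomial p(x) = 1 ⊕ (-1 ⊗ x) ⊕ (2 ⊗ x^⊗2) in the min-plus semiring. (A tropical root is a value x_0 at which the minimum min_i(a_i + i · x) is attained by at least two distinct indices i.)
Roots: {-3, 2}

Each tropical root is a break point of the lower envelope of the lines y = a_i + i · x (there are 3 lines, with slopes 0, 1, ..., 2). Only the lines that attain the minimum somewhere contribute to roots; other lines are dominated. Here the surviving (envelope) indices are i = 2, i = 1, i = 0.
Intersections between consecutive envelope lines give the roots: for adjacent envelope indices i < j the intersection is x = (a_i − a_j) / (j − i). Reading off the sorted break points: {-3, 2}.
Verification: at each break x_0, at least two indices attain the minimum of min_i(a_i + i · x_0).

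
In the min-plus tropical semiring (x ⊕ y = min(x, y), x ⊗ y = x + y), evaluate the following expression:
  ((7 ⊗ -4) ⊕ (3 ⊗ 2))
((7 ⊗ -4) ⊕ (3 ⊗ 2)) = 3

Expand innermost to outermost. Recall ⊕ takes the minimum of its arguments and ⊗ takes their sum. Working out the expression ((7 ⊗ -4) ⊕ (3 ⊗ 2)) gives 3.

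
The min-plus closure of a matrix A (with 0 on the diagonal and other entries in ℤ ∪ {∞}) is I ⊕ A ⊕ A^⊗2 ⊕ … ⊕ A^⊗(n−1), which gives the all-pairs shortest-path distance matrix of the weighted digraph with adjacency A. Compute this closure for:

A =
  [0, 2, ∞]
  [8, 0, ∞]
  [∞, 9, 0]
Closure =
  [0, 2, ∞]
  [8, 0, ∞]
  [17, 9, 0]

This is the Floyd-Warshall all-pairs shortest-path computation. For each intermediate vertex k = 0, 1, …, 2, update dist[i][j] ← min(dist[i][j], dist[i][k] + dist[k][j]). The final matrix gives, for each (i, j), the minimum total weight of any directed path from i to j (possibly empty when i = j).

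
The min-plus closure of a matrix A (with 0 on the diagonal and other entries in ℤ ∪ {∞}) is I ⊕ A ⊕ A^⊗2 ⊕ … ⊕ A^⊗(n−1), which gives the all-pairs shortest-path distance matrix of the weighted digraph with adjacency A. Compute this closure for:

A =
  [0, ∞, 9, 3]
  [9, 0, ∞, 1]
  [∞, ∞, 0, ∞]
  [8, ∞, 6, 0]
Closure =
  [0, ∞, 9, 3]
  [9, 0, 7, 1]
  [∞, ∞, 0, ∞]
  [8, ∞, 6, 0]

This is the Floyd-Warshall all-pairs shortest-path computation. For each intermediate vertex k = 0, 1, …, 3, update dist[i][j] ← min(dist[i][j], dist[i][k] + dist[k][j]). The final matrix gives, for each (i, j), the minimum total weight of any directed path from i to j (possibly empty when i = j).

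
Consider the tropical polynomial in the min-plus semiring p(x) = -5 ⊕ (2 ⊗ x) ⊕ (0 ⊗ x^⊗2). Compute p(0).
p(0) = -5

A tropical monomial a ⊗ x^⊗i evaluates to a + i · x. Evaluating each term at x = 0:
  Term 0 contributes -5 + 0 · 0 = -5
  Term 1 contributes 2 + 1 · 0 = 2
  Term 2 contributes 0 + 2 · 0 = 0
p(0) = ⊕ of these = min[-5, 2, 0] = -5.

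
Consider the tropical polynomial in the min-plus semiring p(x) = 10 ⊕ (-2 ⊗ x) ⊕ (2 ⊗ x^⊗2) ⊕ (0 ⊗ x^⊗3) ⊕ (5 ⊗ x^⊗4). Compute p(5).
p(5) = 3

A tropical monomial a ⊗ x^⊗i evaluates to a + i · x. Evaluating each term at x = 5:
  Term 0 contributes 10 + 0 · 5 = 10
  Term 1 contributes -2 + 1 · 5 = 3
  Term 2 contributes 2 + 2 · 5 = 12
  Term 3 contributes 0 + 3 · 5 = 15
  Term 4 contributes 5 + 4 · 5 = 25
p(5) = ⊕ of these = min[10, 3, 12, 15, 25] = 3.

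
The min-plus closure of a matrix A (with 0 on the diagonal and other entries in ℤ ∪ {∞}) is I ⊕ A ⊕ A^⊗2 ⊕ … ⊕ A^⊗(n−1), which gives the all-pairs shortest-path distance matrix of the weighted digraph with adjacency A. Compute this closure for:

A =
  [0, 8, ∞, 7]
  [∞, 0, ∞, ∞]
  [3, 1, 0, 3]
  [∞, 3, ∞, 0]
Closure =
  [0, 8, ∞, 7]
  [∞, 0, ∞, ∞]
  [3, 1, 0, 3]
  [∞, 3, ∞, 0]

This is the Floyd-Warshall all-pairs shortest-path computation. For each intermediate vertex k = 0, 1, …, 3, update dist[i][j] ← min(dist[i][j], dist[i][k] + dist[k][j]). The final matrix gives, for each (i, j), the minimum total weight of any directed path from i to j (possibly empty when i = j).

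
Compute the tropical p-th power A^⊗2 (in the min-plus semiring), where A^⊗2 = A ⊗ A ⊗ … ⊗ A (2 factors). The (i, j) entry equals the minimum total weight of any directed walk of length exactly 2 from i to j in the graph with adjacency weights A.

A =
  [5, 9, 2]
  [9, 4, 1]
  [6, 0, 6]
A^⊗2 =
  [8, 2, 7]
  [7, 1, 5]
  [9, 4, 1]

Each entry (A^⊗2)_ij equals the minimum over all length-2 walks i = v_0 → v_1 → … → v_2 = j of Σ_t A[v_t][v_{t+1}]. For example, for (i, j) = (0, 2) we minimise over 3 possible intermediate vertex sequences; the minimum is 7, attained along the walk 0 → 0 → 2.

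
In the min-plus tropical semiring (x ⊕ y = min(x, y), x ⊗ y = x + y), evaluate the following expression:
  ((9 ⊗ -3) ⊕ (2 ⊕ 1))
((9 ⊗ -3) ⊕ (2 ⊕ 1)) = 1

Expand innermost to outermost. Recall ⊕ takes the minimum of its arguments and ⊗ takes their sum. Working out the expression ((9 ⊗ -3) ⊕ (2 ⊕ 1)) gives 1.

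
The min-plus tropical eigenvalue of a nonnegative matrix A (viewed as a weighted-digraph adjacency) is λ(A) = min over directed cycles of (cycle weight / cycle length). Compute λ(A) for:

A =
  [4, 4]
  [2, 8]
λ(A) = 3

Enumerate directed cycles and compute their means (weight / length). Sample:
  cycle 0 → 0: weight = 4, length = 1, mean = 4/1 ≈ 4.000
  cycle 1 → 1: weight = 8, length = 1, mean = 8/1 ≈ 8.000
  cycle 0 → 1 → 0: weight = 6, length = 2, mean = 6/2 ≈ 3.000
  cycle 1 → 0 → 1: weight = 6, length = 2, mean = 6/2 ≈ 3.000
Minimum mean = 3.000, attained e.g. along the cycle 0 → 1 → 0 with weight 6 and length 2. So λ(A) = 6/2 = 3.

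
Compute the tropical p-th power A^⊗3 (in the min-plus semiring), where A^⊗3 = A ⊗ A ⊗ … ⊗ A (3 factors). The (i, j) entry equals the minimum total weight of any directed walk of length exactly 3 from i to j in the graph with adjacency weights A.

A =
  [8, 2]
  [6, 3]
A^⊗3 =
  [11, 8]
  [12, 9]

Each entry (A^⊗3)_ij equals the minimum over all length-3 walks i = v_0 → v_1 → … → v_3 = j of Σ_t A[v_t][v_{t+1}]. For example, for (i, j) = (0, 1) we minimise over 4 possible intermediate vertex sequences; the minimum is 8, attained along the walk 0 → 1 → 1 → 1.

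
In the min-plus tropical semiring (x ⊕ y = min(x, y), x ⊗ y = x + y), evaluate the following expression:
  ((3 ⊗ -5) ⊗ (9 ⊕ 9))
((3 ⊗ -5) ⊗ (9 ⊕ 9)) = 7

Expand innermost to outermost. Recall ⊕ takes the minimum of its arguments and ⊗ takes their sum. Working out the expression ((3 ⊗ -5) ⊗ (9 ⊕ 9)) gives 7.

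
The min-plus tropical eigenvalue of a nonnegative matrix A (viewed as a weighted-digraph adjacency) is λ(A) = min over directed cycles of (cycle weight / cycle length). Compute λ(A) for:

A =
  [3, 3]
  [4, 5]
λ(A) = 3

Enumerate directed cycles and compute their means (weight / length). Sample:
  cycle 0 → 0: weight = 3, length = 1, mean = 3/1 ≈ 3.000
  cycle 1 → 1: weight = 5, length = 1, mean = 5/1 ≈ 5.000
  cycle 0 → 1 → 0: weight = 7, length = 2, mean = 7/2 ≈ 3.500
  cycle 1 → 0 → 1: weight = 7, length = 2, mean = 7/2 ≈ 3.500
Minimum mean = 3.000, attained e.g. along the cycle 0 → 0 with weight 3 and length 1. So λ(A) = 3/1 = 3.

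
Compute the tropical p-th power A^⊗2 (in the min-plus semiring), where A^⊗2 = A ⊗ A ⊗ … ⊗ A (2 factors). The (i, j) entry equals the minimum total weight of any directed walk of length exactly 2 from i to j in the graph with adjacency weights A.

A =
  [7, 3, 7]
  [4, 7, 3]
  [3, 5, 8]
A^⊗2 =
  [7, 10, 6]
  [6, 7, 10]
  [9, 6, 8]

Each entry (A^⊗2)_ij equals the minimum over all length-2 walks i = v_0 → v_1 → … → v_2 = j of Σ_t A[v_t][v_{t+1}]. For example, for (i, j) = (0, 2) we minimise over 3 possible intermediate vertex sequences; the minimum is 6, attained along the walk 0 → 1 → 2.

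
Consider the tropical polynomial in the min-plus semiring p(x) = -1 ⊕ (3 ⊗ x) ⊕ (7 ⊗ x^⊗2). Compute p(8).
p(8) = -1

A tropical monomial a ⊗ x^⊗i evaluates to a + i · x. Evaluating each term at x = 8:
  Term 0 contributes -1 + 0 · 8 = -1
  Term 1 contributes 3 + 1 · 8 = 11
  Term 2 contributes 7 + 2 · 8 = 23
p(8) = ⊕ of these = min[-1, 11, 23] = -1.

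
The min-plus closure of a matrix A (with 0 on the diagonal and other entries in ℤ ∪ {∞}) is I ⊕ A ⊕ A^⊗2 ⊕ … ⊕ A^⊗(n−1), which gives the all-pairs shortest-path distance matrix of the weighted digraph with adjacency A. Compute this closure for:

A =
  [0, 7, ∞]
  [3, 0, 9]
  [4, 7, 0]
Closure =
  [0, 7, 16]
  [3, 0, 9]
  [4, 7, 0]

This is the Floyd-Warshall all-pairs shortest-path computation. For each intermediate vertex k = 0, 1, …, 2, update dist[i][j] ← min(dist[i][j], dist[i][k] + dist[k][j]). The final matrix gives, for each (i, j), the minimum total weight of any directed path from i to j (possibly empty when i = j).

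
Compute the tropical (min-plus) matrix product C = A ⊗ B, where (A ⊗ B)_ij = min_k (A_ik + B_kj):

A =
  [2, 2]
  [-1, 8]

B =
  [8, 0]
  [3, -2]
A ⊗ B =
  [5, 0]
  [7, -1]

Apply the min-plus product entry-by-entry:
  C[0][0] = min over k of (A[0][0] + B[0][0] = 2 + 8 = 10, A[0][1] + B[1][0] = 2 + 3 = 5) = 5 (attained at k = 1)
  C[0][1] = min over k of (A[0][0] + B[0][1] = 2 + 0 = 2, A[0][1] + B[1][1] = 2 + -2 = 0) = 0 (attained at k = 1)
  C[1][0] = min over k of (A[1][0] + B[0][0] = -1 + 8 = 7, A[1][1] + B[1][0] = 8 + 3 = 11) = 7 (attained at k = 0)
  C[1][1] = min over k of (A[1][0] + B[0][1] = -1 + 0 = -1, A[1][1] + B[1][1] = 8 + -2 = 6) = -1 (attained at k = 0)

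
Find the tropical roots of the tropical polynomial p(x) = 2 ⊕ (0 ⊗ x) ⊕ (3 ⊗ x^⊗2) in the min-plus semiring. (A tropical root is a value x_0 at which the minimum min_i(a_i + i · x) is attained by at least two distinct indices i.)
Roots: {-3, 2}

Each tropical root is a break point of the lower envelope of the lines y = a_i + i · x (there are 3 lines, with slopes 0, 1, ..., 2). Only the lines that attain the minimum somewhere contribute to roots; other lines are dominated. Here the surviving (envelope) indices are i = 2, i = 1, i = 0.
Intersections between consecutive envelope lines give the roots: for adjacent envelope indices i < j the intersection is x = (a_i − a_j) / (j − i). Reading off the sorted break points: {-3, 2}.
Verification: at each break x_0, at least two indices attain the minimum of min_i(a_i + i · x_0).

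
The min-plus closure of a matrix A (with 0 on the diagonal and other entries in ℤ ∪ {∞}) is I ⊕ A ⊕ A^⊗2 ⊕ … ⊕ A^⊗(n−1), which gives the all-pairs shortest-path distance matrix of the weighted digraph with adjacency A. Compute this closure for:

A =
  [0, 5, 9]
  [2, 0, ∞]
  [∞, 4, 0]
Closure =
  [0, 5, 9]
  [2, 0, 11]
  [6, 4, 0]

This is the Floyd-Warshall all-pairs shortest-path computation. For each intermediate vertex k = 0, 1, …, 2, update dist[i][j] ← min(dist[i][j], dist[i][k] + dist[k][j]). The final matrix gives, for each (i, j), the minimum total weight of any directed path from i to j (possibly empty when i = j).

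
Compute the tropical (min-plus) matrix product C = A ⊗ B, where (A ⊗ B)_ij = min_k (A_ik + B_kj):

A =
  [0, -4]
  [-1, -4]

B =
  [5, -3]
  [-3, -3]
A ⊗ B =
  [-7, -7]
  [-7, -7]

Apply the min-plus product entry-by-entry:
  C[0][0] = min over k of (A[0][0] + B[0][0] = 0 + 5 = 5, A[0][1] + B[1][0] = -4 + -3 = -7) = -7 (attained at k = 1)
  C[0][1] = min over k of (A[0][0] + B[0][1] = 0 + -3 = -3, A[0][1] + B[1][1] = -4 + -3 = -7) = -7 (attained at k = 1)
  C[1][0] = min over k of (A[1][0] + B[0][0] = -1 + 5 = 4, A[1][1] + B[1][0] = -4 + -3 = -7) = -7 (attained at k = 1)
  C[1][1] = min over k of (A[1][0] + B[0][1] = -1 + -3 = -4, A[1][1] + B[1][1] = -4 + -3 = -7) = -7 (attained at k = 1)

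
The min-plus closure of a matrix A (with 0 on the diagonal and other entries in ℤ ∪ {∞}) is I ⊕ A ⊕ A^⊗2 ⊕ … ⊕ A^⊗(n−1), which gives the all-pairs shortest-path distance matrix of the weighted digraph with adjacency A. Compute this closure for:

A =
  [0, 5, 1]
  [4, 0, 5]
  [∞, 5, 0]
Closure =
  [0, 5, 1]
  [4, 0, 5]
  [9, 5, 0]

This is the Floyd-Warshall all-pairs shortest-path computation. For each intermediate vertex k = 0, 1, …, 2, update dist[i][j] ← min(dist[i][j], dist[i][k] + dist[k][j]). The final matrix gives, for each (i, j), the minimum total weight of any directed path from i to j (possibly empty when i = j).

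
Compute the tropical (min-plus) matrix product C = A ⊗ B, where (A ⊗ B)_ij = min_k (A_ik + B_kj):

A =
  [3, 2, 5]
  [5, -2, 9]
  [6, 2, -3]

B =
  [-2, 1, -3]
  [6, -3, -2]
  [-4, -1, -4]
A ⊗ B =
  [1, -1, 0]
  [3, -5, -4]
  [-7, -4, -7]

Apply the min-plus product entry-by-entry:
  C[0][0] = min over k of (A[0][0] + B[0][0] = 3 + -2 = 1, A[0][1] + B[1][0] = 2 + 6 = 8, A[0][2] + B[2][0] = 5 + -4 = 1) = 1 (attained at k = 0)
  C[0][1] = min over k of (A[0][0] + B[0][1] = 3 + 1 = 4, A[0][1] + B[1][1] = 2 + -3 = -1, A[0][2] + B[2][1] = 5 + -1 = 4) = -1 (attained at k = 1)
  C[0][2] = min over k of (A[0][0] + B[0][2] = 3 + -3 = 0, A[0][1] + B[1][2] = 2 + -2 = 0, A[0][2] + B[2][2] = 5 + -4 = 1) = 0 (attained at k = 0)
  C[1][0] = min over k of (A[1][0] + B[0][0] = 5 + -2 = 3, A[1][1] + B[1][0] = -2 + 6 = 4, A[1][2] + B[2][0] = 9 + -4 = 5) = 3 (attained at k = 0)
  C[1][1] = min over k of (A[1][0] + B[0][1] = 5 + 1 = 6, A[1][1] + B[1][1] = -2 + -3 = -5, A[1][2] + B[2][1] = 9 + -1 = 8) = -5 (attained at k = 1)
  C[1][2] = min over k of (A[1][0] + B[0][2] = 5 + -3 = 2, A[1][1] + B[1][2] = -2 + -2 = -4, A[1][2] + B[2][2] = 9 + -4 = 5) = -4 (attained at k = 1)
  C[2][0] = min over k of (A[2][0] + B[0][0] = 6 + -2 = 4, A[2][1] + B[1][0] = 2 + 6 = 8, A[2][2] + B[2][0] = -3 + -4 = -7) = -7 (attained at k = 2)
  C[2][1] = min over k of (A[2][0] + B[0][1] = 6 + 1 = 7, A[2][1] + B[1][1] = 2 + -3 = -1, A[2][2] + B[2][1] = -3 + -1 = -4) = -4 (attained at k = 2)
  C[2][2] = min over k of (A[2][0] + B[0][2] = 6 + -3 = 3, A[2][1] + B[1][2] = 2 + -2 = 0, A[2][2] + B[2][2] = -3 + -4 = -7) = -7 (attained at k = 2)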